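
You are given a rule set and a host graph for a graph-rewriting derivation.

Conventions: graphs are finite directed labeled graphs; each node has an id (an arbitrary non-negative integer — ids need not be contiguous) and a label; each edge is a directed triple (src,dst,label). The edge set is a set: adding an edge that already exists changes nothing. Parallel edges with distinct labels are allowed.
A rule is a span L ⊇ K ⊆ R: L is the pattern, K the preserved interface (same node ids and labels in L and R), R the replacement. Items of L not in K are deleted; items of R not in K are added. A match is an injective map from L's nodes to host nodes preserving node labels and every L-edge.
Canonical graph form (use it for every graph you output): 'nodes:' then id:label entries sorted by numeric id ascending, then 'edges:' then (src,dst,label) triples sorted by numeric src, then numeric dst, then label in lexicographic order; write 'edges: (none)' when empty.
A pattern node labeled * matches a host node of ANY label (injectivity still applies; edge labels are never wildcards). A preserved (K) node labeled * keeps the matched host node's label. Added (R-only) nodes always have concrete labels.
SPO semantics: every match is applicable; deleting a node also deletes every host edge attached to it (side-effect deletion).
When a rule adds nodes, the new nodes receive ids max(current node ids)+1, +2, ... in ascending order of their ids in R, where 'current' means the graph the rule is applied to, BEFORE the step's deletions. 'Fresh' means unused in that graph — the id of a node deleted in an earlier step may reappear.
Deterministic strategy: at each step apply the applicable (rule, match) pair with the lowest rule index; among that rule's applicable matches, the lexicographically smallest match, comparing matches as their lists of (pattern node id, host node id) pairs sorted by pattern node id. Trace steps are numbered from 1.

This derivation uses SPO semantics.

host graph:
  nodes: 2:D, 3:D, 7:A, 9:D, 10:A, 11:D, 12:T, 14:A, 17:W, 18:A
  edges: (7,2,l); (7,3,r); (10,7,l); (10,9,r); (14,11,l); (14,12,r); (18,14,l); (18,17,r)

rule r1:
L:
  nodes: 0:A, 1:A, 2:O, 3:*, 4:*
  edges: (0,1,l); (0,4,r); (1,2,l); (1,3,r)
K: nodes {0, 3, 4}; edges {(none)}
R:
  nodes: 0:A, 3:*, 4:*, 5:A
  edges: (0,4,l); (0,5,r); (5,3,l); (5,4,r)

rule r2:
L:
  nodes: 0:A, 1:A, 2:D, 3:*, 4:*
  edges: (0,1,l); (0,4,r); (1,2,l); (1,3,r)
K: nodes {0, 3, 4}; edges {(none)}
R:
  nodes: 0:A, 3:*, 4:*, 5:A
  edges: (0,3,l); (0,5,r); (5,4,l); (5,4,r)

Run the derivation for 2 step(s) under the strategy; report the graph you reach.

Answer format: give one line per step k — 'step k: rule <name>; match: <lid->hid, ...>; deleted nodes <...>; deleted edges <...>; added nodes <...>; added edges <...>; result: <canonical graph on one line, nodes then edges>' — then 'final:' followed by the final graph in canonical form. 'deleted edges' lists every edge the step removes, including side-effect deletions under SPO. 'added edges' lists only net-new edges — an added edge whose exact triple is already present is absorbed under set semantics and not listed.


step 1: rule r2; match: 0->10, 1->7, 2->2, 3->3, 4->9; deleted nodes 2, 7; deleted edges (7,2,l); (7,3,r); (10,7,l); (10,9,r); added nodes 19; added edges (10,3,l); (10,19,r); (19,9,l); (19,9,r); result: nodes: 3:D, 9:D, 10:A, 11:D, 12:T, 14:A, 17:W, 18:A, 19:A edges: (10,3,l); (10,19,r); (14,11,l); (14,12,r); (18,14,l); (18,17,r); (19,9,l); (19,9,r)
step 2: rule r2; match: 0->18, 1->14, 2->11, 3->12, 4->17; deleted nodes 11, 14; deleted edges (14,11,l); (14,12,r); (18,14,l); (18,17,r); added nodes 20; added edges (18,12,l); (18,20,r); (20,17,l); (20,17,r); result: nodes: 3:D, 9:D, 10:A, 12:T, 17:W, 18:A, 19:A, 20:A edges: (10,3,l); (10,19,r); (18,12,l); (18,20,r); (19,9,l); (19,9,r); (20,17,l); (20,17,r)
final:
nodes: 3:D, 9:D, 10:A, 12:T, 17:W, 18:A, 19:A, 20:A
edges: (10,3,l); (10,19,r); (18,12,l); (18,20,r); (19,9,l); (19,9,r); (20,17,l); (20,17,r)


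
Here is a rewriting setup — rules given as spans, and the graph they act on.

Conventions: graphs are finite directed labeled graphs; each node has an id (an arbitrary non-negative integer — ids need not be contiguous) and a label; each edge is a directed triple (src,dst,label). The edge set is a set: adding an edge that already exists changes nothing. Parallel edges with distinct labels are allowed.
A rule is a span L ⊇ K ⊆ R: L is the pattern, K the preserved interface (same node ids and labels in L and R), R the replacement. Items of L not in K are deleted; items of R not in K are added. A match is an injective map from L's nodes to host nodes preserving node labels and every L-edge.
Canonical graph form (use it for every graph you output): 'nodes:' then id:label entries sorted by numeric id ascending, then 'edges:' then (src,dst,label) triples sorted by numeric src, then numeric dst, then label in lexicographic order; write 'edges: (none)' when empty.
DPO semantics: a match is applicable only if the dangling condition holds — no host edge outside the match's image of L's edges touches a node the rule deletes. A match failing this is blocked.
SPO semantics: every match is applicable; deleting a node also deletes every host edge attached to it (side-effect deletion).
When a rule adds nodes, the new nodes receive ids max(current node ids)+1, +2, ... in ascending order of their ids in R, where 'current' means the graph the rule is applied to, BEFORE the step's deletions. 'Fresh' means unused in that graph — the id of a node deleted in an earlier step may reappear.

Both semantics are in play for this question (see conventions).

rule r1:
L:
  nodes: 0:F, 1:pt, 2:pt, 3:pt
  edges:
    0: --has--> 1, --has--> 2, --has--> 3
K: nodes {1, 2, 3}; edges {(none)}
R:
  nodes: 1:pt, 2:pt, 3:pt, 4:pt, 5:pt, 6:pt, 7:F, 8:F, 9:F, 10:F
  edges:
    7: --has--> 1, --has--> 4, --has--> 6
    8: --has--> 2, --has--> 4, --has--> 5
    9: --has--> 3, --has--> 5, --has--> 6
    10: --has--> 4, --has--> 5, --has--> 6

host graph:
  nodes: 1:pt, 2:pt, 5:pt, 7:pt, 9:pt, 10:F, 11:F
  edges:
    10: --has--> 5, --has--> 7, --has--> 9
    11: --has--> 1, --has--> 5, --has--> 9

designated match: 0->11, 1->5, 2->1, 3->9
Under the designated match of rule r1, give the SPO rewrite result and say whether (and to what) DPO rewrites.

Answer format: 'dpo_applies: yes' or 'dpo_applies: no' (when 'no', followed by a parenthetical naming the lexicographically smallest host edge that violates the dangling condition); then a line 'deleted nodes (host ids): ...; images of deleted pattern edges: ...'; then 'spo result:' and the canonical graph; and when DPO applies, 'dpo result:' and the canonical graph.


dpo_applies: yes
deleted nodes (host ids): 11; images of deleted pattern edges: (11,1,has); (11,5,has); (11,9,has)
spo result:
nodes: 1:pt, 2:pt, 5:pt, 7:pt, 9:pt, 10:F, 12:pt, 13:pt, 14:pt, 15:F, 16:F, 17:F, 18:F
edges: (10,5,has); (10,7,has); (10,9,has); (15,5,has); (15,12,has); (15,14,has); (16,1,has); (16,12,has); (16,13,has); (17,9,has); (17,13,has); (17,14,has); (18,12,has); (18,13,has); (18,14,has)
dpo result:
nodes: 1:pt, 2:pt, 5:pt, 7:pt, 9:pt, 10:F, 12:pt, 13:pt, 14:pt, 15:F, 16:F, 17:F, 18:F
edges: (10,5,has); (10,7,has); (10,9,has); (15,5,has); (15,12,has); (15,14,has); (16,1,has); (16,12,has); (16,13,has); (17,9,has); (17,13,has); (17,14,has); (18,12,has); (18,13,has); (18,14,has)


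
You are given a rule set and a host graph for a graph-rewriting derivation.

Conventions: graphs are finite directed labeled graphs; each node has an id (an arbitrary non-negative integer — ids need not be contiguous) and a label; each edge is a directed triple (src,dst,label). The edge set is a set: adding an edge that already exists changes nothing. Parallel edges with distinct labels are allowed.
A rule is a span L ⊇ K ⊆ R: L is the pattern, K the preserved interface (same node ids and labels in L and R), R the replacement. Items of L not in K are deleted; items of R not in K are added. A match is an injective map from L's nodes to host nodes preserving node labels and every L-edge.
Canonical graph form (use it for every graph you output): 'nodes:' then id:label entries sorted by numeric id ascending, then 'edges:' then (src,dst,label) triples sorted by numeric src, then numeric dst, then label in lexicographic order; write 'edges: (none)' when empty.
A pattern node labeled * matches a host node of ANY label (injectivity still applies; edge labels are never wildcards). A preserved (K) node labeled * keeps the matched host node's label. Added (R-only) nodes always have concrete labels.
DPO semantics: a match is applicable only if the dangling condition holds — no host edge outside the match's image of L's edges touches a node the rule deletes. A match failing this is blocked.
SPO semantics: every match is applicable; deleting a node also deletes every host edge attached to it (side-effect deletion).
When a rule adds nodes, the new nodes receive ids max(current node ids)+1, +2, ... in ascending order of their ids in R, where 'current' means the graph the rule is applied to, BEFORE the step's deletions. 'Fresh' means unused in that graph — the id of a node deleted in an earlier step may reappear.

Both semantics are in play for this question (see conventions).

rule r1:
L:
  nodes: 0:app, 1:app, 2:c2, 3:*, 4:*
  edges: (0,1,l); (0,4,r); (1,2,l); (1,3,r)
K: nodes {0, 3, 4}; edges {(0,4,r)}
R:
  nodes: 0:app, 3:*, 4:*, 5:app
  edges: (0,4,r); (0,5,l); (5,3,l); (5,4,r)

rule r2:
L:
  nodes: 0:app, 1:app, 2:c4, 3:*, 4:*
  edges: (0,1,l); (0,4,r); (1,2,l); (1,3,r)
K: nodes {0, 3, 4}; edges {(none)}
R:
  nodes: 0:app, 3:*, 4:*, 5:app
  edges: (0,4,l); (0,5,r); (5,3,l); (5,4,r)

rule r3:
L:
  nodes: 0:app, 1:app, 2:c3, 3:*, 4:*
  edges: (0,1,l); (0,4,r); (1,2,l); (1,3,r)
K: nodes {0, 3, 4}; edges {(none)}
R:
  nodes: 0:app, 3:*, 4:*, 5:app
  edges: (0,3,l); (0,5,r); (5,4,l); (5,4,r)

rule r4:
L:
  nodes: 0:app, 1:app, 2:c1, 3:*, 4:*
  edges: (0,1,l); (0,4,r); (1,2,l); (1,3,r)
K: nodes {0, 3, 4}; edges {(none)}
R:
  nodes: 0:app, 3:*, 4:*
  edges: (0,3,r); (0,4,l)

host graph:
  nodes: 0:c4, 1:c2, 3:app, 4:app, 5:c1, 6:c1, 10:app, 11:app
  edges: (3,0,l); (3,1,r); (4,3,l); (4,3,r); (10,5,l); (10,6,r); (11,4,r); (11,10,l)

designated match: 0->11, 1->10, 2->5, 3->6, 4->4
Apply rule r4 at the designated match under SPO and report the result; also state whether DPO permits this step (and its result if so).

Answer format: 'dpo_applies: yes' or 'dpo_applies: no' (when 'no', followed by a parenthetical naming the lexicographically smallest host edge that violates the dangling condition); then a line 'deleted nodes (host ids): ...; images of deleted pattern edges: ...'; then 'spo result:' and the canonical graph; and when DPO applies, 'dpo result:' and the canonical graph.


dpo_applies: yes
deleted nodes (host ids): 5, 10; images of deleted pattern edges: (10,5,l); (10,6,r); (11,4,r); (11,10,l)
spo result:
nodes: 0:c4, 1:c2, 3:app, 4:app, 6:c1, 11:app
edges: (3,0,l); (3,1,r); (4,3,l); (4,3,r); (11,4,l); (11,6,r)
dpo result:
nodes: 0:c4, 1:c2, 3:app, 4:app, 6:c1, 11:app
edges: (3,0,l); (3,1,r); (4,3,l); (4,3,r); (11,4,l); (11,6,r)


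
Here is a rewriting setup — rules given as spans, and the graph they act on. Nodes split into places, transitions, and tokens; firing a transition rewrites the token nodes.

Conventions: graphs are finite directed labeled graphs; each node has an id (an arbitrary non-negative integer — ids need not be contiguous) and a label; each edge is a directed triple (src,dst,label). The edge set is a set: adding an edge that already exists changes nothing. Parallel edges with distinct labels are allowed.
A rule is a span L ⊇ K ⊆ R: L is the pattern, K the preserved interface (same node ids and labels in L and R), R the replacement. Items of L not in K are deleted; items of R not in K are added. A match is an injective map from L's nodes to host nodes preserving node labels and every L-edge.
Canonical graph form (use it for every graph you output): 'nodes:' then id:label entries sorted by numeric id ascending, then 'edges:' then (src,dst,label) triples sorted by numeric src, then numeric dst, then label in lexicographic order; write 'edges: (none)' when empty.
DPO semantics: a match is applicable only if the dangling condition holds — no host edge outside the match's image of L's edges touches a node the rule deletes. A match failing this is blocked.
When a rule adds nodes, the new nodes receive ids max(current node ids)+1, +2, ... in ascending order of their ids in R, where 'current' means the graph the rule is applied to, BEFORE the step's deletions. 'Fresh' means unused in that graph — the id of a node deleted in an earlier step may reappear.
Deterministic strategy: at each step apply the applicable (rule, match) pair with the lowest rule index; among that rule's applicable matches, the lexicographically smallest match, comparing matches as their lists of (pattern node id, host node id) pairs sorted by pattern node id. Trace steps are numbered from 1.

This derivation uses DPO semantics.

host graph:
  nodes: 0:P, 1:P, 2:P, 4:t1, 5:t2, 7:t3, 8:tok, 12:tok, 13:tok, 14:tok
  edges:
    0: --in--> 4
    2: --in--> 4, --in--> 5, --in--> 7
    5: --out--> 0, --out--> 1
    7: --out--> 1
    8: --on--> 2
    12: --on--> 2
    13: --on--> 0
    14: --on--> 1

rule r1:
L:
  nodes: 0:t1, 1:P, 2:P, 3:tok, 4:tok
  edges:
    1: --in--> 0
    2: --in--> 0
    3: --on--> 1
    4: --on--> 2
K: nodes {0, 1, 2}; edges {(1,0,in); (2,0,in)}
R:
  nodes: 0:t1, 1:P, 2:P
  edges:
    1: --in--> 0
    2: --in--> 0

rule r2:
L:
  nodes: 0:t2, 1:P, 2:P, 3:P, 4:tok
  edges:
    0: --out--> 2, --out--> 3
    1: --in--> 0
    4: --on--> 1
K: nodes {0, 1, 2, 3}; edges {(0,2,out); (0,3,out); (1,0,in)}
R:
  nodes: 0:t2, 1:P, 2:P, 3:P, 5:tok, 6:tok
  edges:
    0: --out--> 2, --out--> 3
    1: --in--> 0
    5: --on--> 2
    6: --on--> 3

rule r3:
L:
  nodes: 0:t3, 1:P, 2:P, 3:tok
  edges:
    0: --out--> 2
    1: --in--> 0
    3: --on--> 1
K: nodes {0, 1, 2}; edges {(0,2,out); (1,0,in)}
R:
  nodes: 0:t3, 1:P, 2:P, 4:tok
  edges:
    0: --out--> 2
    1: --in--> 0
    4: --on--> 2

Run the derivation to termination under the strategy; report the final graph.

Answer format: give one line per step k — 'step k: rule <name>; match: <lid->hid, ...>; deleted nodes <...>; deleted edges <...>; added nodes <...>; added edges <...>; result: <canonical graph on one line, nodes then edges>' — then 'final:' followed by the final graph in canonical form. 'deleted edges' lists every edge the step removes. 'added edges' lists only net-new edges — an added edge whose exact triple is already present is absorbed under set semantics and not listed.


step 1: rule r1; match: 0->4, 1->0, 2->2, 3->13, 4->8; deleted nodes 8, 13; deleted edges (8,2,on); (13,0,on); added nodes (none); added edges (none); result: nodes: 0:P, 1:P, 2:P, 4:t1, 5:t2, 7:t3, 12:tok, 14:tok edges: (0,4,in); (2,4,in); (2,5,in); (2,7,in); (5,0,out); (5,1,out); (7,1,out); (12,2,on); (14,1,on)
step 2: rule r2; match: 0->5, 1->2, 2->0, 3->1, 4->12; deleted nodes 12; deleted edges (12,2,on); added nodes 15, 16; added edges (15,0,on); (16,1,on); result: nodes: 0:P, 1:P, 2:P, 4:t1, 5:t2, 7:t3, 14:tok, 15:tok, 16:tok edges: (0,4,in); (2,4,in); (2,5,in); (2,7,in); (5,0,out); (5,1,out); (7,1,out); (14,1,on); (15,0,on); (16,1,on)
final:
nodes: 0:P, 1:P, 2:P, 4:t1, 5:t2, 7:t3, 14:tok, 15:tok, 16:tok
edges: (0,4,in); (2,4,in); (2,5,in); (2,7,in); (5,0,out); (5,1,out); (7,1,out); (14,1,on); (15,0,on); (16,1,on)


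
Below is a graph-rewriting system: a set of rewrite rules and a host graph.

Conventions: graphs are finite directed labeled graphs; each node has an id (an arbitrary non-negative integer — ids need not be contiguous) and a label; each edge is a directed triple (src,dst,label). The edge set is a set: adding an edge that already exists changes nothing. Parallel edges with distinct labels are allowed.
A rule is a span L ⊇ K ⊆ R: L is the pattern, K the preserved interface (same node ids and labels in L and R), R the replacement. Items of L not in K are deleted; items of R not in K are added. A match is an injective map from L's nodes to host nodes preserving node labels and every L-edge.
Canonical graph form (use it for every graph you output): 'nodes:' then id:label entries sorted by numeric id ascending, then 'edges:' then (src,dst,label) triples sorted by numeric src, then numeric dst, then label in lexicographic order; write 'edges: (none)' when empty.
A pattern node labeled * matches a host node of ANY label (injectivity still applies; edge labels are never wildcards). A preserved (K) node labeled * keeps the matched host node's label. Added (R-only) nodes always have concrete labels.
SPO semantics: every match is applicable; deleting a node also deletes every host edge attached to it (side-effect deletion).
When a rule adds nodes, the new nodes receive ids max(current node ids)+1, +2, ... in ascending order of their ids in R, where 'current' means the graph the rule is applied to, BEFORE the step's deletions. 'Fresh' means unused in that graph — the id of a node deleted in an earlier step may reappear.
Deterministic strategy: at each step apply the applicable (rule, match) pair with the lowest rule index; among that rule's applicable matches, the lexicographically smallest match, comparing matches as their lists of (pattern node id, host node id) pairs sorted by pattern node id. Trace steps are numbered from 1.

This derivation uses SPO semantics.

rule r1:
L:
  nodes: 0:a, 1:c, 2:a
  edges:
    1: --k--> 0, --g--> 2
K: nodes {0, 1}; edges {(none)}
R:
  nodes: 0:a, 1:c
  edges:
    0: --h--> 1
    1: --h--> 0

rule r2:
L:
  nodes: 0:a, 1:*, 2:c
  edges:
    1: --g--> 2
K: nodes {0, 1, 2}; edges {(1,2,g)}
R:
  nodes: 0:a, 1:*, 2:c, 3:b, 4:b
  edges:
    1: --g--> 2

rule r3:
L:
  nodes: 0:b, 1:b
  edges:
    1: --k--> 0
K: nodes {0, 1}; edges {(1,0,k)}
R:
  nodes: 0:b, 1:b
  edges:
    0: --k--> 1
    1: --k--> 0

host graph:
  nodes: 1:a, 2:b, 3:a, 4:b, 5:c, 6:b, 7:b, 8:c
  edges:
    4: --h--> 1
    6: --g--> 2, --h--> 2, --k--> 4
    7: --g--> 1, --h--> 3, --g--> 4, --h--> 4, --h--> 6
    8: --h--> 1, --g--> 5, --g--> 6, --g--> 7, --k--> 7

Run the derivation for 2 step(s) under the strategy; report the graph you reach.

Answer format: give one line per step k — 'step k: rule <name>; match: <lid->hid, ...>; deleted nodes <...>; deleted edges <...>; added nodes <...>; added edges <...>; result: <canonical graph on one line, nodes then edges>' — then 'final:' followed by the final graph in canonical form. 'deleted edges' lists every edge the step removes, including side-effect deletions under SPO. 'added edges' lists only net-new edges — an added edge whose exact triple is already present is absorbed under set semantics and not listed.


step 1: rule r2; match: 0->1, 1->8, 2->5; deleted nodes (none); deleted edges (none); added nodes 9, 10; added edges (none); result: nodes: 1:a, 2:b, 3:a, 4:b, 5:c, 6:b, 7:b, 8:c, 9:b, 10:b edges: (4,1,h); (6,2,g); (6,2,h); (6,4,k); (7,1,g); (7,3,h); (7,4,g); (7,4,h); (7,6,h); (8,1,h); (8,5,g); (8,6,g); (8,7,g); (8,7,k)
step 2: rule r2; match: 0->1, 1->8, 2->5; deleted nodes (none); deleted edges (none); added nodes 11, 12; added edges (none); result: nodes: 1:a, 2:b, 3:a, 4:b, 5:c, 6:b, 7:b, 8:c, 9:b, 10:b, 11:b, 12:b edges: (4,1,h); (6,2,g); (6,2,h); (6,4,k); (7,1,g); (7,3,h); (7,4,g); (7,4,h); (7,6,h); (8,1,h); (8,5,g); (8,6,g); (8,7,g); (8,7,k)
final:
nodes: 1:a, 2:b, 3:a, 4:b, 5:c, 6:b, 7:b, 8:c, 9:b, 10:b, 11:b, 12:b
edges: (4,1,h); (6,2,g); (6,2,h); (6,4,k); (7,1,g); (7,3,h); (7,4,g); (7,4,h); (7,6,h); (8,1,h); (8,5,g); (8,6,g); (8,7,g); (8,7,k)


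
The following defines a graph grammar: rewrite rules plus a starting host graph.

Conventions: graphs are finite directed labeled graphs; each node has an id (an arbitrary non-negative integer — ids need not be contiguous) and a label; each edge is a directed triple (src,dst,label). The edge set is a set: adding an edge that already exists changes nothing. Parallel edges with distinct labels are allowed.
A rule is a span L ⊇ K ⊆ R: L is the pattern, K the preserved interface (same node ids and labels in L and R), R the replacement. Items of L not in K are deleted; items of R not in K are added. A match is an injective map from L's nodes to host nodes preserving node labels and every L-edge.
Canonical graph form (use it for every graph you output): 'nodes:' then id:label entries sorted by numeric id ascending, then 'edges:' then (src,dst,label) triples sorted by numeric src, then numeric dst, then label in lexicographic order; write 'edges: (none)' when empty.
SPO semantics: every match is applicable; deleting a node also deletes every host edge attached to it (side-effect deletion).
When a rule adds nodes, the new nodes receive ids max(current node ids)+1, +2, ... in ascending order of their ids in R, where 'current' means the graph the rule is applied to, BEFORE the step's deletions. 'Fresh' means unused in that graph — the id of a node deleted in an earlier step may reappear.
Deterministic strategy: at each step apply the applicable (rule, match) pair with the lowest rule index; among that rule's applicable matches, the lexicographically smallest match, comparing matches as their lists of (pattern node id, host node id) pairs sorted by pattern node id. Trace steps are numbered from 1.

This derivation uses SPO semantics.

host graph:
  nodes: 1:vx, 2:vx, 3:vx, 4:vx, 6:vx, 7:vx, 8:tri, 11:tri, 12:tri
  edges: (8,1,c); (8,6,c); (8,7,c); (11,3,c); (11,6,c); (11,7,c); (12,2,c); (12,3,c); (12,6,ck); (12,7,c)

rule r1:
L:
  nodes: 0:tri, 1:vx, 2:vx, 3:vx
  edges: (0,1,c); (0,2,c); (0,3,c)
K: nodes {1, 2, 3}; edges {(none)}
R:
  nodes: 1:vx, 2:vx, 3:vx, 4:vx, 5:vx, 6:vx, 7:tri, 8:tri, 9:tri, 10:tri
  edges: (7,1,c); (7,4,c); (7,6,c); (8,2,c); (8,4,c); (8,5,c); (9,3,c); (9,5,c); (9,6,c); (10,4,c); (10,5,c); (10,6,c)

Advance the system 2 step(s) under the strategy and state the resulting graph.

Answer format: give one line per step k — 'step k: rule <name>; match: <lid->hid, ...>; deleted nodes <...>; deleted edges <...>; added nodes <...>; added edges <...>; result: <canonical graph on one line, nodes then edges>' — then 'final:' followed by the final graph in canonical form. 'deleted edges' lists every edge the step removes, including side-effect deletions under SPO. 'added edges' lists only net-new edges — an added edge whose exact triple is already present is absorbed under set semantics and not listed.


step 1: rule r1; match: 0->8, 1->1, 2->6, 3->7; deleted nodes 8; deleted edges (8,1,c); (8,6,c); (8,7,c); added nodes 13, 14, 15, 16, 17, 18, 19; added edges (16,1,c); (16,13,c); (16,15,c); (17,6,c); (17,13,c); (17,14,c); (18,7,c); (18,14,c); (18,15,c); (19,13,c); (19,14,c); (19,15,c); result: nodes: 1:vx, 2:vx, 3:vx, 4:vx, 6:vx, 7:vx, 11:tri, 12:tri, 13:vx, 14:vx, 15:vx, 16:tri, 17:tri, 18:tri, 19:tri edges: (11,3,c); (11,6,c); (11,7,c); (12,2,c); (12,3,c); (12,6,ck); (12,7,c); (16,1,c); (16,13,c); (16,15,c); (17,6,c); (17,13,c); (17,14,c); (18,7,c); (18,14,c); (18,15,c); (19,13,c); (19,14,c); (19,15,c)
step 2: rule r1; match: 0->11, 1->3, 2->6, 3->7; deleted nodes 11; deleted edges (11,3,c); (11,6,c); (11,7,c); added nodes 20, 21, 22, 23, 24, 25, 26; added edges (23,3,c); (23,20,c); (23,22,c); (24,6,c); (24,20,c); (24,21,c); (25,7,c); (25,21,c); (25,22,c); (26,20,c); (26,21,c); (26,22,c); result: nodes: 1:vx, 2:vx, 3:vx, 4:vx, 6:vx, 7:vx, 12:tri, 13:vx, 14:vx, 15:vx, 16:tri, 17:tri, 18:tri, 19:tri, 20:vx, 21:vx, 22:vx, 23:tri, 24:tri, 25:tri, 26:tri edges: (12,2,c); (12,3,c); (12,6,ck); (12,7,c); (16,1,c); (16,13,c); (16,15,c); (17,6,c); (17,13,c); (17,14,c); (18,7,c); (18,14,c); (18,15,c); (19,13,c); (19,14,c); (19,15,c); (23,3,c); (23,20,c); (23,22,c); (24,6,c); (24,20,c); (24,21,c); (25,7,c); (25,21,c); (25,22,c); (26,20,c); (26,21,c); (26,22,c)
final:
nodes: 1:vx, 2:vx, 3:vx, 4:vx, 6:vx, 7:vx, 12:tri, 13:vx, 14:vx, 15:vx, 16:tri, 17:tri, 18:tri, 19:tri, 20:vx, 21:vx, 22:vx, 23:tri, 24:tri, 25:tri, 26:tri
edges: (12,2,c); (12,3,c); (12,6,ck); (12,7,c); (16,1,c); (16,13,c); (16,15,c); (17,6,c); (17,13,c); (17,14,c); (18,7,c); (18,14,c); (18,15,c); (19,13,c); (19,14,c); (19,15,c); (23,3,c); (23,20,c); (23,22,c); (24,6,c); (24,20,c); (24,21,c); (25,7,c); (25,21,c); (25,22,c); (26,20,c); (26,21,c); (26,22,c)


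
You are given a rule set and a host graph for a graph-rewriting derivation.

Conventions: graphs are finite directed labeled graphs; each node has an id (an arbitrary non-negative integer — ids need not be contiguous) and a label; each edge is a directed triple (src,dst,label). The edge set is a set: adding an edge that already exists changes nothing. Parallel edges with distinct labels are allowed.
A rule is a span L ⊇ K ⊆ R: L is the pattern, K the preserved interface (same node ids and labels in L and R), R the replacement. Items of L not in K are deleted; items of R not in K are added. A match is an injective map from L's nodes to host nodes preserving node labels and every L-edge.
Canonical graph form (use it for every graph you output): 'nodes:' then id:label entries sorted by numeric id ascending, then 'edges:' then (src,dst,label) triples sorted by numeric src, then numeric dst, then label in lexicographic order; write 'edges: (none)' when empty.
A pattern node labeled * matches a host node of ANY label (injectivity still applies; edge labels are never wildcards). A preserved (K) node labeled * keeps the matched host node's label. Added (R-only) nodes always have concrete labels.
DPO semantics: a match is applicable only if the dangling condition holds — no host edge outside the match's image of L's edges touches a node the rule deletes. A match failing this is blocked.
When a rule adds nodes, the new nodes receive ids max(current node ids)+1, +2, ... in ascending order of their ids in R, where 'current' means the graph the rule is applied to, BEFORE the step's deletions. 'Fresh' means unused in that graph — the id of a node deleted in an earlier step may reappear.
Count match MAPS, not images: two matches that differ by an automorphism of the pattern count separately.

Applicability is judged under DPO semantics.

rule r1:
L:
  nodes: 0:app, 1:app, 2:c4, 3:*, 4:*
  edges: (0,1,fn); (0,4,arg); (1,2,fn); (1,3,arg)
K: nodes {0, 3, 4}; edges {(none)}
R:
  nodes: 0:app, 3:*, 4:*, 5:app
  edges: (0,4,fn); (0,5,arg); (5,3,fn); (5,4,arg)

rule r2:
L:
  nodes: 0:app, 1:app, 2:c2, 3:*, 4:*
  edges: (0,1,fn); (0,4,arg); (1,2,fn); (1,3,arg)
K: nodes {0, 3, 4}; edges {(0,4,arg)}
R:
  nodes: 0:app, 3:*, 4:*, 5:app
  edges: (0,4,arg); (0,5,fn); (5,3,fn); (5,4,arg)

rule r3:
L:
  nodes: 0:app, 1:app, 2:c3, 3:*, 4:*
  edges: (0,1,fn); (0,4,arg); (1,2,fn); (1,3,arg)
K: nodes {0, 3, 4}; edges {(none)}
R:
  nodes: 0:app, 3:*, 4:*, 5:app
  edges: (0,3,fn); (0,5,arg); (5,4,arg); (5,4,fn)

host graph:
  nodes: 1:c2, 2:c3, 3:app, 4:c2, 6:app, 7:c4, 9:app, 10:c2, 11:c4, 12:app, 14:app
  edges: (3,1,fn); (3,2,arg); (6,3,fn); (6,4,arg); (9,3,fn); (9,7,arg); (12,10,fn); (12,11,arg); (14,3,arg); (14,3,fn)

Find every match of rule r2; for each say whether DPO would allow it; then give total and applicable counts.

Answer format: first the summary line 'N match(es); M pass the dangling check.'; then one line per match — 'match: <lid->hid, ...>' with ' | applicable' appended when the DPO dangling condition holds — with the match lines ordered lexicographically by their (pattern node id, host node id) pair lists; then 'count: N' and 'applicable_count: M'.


2 match(es); 0 pass the dangling check.
match: 0->6, 1->3, 2->1, 3->2, 4->4
match: 0->9, 1->3, 2->1, 3->2, 4->7
count: 2
applicable_count: 0


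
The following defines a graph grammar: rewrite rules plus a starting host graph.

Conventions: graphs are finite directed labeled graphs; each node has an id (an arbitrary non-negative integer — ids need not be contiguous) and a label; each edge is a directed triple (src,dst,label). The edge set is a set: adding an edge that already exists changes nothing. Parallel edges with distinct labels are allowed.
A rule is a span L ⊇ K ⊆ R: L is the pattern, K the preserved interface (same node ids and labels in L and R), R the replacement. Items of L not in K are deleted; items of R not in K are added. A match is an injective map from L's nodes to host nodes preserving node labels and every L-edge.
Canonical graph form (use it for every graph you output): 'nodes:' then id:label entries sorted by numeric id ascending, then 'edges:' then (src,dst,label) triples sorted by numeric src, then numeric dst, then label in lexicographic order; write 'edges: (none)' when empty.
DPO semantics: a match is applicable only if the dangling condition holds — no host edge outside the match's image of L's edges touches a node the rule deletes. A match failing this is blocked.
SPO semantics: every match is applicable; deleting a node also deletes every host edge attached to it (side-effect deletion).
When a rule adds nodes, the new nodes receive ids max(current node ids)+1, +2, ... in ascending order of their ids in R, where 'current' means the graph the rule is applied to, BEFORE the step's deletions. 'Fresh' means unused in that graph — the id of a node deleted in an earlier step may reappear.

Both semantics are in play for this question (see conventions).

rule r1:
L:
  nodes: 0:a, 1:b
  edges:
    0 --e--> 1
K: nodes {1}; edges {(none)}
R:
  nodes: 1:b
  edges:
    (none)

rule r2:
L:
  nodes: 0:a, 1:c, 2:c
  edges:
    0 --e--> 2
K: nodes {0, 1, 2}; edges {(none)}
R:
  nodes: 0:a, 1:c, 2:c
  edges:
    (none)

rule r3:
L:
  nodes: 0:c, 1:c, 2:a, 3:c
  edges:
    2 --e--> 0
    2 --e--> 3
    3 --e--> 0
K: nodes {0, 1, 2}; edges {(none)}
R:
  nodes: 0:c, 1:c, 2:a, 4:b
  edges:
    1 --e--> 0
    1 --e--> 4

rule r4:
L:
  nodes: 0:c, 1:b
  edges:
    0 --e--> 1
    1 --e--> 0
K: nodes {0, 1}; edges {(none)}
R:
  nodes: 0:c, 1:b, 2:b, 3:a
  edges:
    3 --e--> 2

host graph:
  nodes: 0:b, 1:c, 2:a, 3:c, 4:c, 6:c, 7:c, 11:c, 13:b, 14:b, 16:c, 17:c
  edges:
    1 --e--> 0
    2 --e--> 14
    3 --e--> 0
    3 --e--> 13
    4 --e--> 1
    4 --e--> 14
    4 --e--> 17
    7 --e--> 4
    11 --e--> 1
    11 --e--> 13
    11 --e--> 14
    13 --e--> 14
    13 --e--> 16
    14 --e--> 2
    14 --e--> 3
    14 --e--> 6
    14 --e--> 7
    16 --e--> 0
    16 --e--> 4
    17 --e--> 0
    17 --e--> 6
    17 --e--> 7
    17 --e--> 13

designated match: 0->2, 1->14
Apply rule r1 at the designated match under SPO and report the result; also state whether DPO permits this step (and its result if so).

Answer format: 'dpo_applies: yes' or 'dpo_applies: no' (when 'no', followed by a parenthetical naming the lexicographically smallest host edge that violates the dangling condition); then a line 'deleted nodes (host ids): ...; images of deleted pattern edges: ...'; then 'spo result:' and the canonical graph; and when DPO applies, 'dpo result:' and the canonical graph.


dpo_applies: no
(the rule deletes node 2, which keeps host edge (14,2,e) outside the match image — the dangling condition fails, DPO blocks; SPO proceeds and side-deletes such edges)
deleted nodes (host ids): 2; images of deleted pattern edges: (2,14,e)
spo result:
nodes: 0:b, 1:c, 3:c, 4:c, 6:c, 7:c, 11:c, 13:b, 14:b, 16:c, 17:c
edges: (1,0,e); (3,0,e); (3,13,e); (4,1,e); (4,14,e); (4,17,e); (7,4,e); (11,1,e); (11,13,e); (11,14,e); (13,14,e); (13,16,e); (14,3,e); (14,6,e); (14,7,e); (16,0,e); (16,4,e); (17,0,e); (17,6,e); (17,7,e); (17,13,e)


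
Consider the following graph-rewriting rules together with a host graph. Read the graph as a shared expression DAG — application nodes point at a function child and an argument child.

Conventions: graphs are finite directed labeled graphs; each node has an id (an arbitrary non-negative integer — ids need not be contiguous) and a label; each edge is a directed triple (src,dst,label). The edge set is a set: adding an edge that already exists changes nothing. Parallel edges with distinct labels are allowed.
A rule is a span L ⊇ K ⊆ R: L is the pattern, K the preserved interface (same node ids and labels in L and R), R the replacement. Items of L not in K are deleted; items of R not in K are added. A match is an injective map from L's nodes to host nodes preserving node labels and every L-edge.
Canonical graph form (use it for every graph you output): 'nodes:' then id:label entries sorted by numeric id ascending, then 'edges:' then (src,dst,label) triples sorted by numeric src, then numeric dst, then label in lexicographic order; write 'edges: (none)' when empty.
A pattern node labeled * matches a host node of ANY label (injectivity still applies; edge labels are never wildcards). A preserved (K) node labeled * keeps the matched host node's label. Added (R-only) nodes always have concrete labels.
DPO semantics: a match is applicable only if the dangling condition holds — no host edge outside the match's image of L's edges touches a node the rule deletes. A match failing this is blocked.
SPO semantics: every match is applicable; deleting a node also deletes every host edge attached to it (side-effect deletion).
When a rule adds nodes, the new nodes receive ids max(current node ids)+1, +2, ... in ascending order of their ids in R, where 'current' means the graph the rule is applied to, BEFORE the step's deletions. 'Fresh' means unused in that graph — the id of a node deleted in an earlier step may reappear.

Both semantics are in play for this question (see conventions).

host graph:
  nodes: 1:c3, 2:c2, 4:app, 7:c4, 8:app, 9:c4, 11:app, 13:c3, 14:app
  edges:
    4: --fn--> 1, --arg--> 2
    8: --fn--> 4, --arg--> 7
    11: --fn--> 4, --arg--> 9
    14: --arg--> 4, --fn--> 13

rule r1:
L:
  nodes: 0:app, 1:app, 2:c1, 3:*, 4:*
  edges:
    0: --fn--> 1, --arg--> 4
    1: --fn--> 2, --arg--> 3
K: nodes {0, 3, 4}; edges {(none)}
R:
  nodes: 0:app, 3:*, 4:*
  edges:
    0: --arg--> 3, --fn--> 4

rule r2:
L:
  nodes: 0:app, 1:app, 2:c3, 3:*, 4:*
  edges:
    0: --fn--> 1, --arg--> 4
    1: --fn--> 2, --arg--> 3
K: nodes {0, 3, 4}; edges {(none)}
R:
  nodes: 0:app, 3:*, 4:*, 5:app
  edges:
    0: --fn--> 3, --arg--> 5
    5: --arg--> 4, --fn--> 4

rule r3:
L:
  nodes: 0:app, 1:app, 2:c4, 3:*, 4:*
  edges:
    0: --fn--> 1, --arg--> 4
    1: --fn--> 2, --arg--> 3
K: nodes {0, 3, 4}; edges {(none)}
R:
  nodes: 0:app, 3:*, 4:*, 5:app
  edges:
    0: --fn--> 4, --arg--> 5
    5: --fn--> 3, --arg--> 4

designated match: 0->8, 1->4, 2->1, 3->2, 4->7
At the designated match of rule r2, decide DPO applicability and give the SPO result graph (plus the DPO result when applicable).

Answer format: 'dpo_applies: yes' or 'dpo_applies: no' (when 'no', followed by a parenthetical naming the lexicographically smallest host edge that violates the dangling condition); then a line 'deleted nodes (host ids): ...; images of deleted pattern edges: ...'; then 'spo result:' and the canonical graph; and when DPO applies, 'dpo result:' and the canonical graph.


dpo_applies: no
(the rule deletes node 4, which keeps host edge (11,4,fn) outside the match image — the dangling condition fails, DPO blocks; SPO proceeds and side-deletes such edges)
deleted nodes (host ids): 1, 4; images of deleted pattern edges: (4,1,fn); (4,2,arg); (8,4,fn); (8,7,arg)
spo result:
nodes: 2:c2, 7:c4, 8:app, 9:c4, 11:app, 13:c3, 14:app, 15:app
edges: (8,2,fn); (8,15,arg); (11,9,arg); (14,13,fn); (15,7,arg); (15,7,fn)


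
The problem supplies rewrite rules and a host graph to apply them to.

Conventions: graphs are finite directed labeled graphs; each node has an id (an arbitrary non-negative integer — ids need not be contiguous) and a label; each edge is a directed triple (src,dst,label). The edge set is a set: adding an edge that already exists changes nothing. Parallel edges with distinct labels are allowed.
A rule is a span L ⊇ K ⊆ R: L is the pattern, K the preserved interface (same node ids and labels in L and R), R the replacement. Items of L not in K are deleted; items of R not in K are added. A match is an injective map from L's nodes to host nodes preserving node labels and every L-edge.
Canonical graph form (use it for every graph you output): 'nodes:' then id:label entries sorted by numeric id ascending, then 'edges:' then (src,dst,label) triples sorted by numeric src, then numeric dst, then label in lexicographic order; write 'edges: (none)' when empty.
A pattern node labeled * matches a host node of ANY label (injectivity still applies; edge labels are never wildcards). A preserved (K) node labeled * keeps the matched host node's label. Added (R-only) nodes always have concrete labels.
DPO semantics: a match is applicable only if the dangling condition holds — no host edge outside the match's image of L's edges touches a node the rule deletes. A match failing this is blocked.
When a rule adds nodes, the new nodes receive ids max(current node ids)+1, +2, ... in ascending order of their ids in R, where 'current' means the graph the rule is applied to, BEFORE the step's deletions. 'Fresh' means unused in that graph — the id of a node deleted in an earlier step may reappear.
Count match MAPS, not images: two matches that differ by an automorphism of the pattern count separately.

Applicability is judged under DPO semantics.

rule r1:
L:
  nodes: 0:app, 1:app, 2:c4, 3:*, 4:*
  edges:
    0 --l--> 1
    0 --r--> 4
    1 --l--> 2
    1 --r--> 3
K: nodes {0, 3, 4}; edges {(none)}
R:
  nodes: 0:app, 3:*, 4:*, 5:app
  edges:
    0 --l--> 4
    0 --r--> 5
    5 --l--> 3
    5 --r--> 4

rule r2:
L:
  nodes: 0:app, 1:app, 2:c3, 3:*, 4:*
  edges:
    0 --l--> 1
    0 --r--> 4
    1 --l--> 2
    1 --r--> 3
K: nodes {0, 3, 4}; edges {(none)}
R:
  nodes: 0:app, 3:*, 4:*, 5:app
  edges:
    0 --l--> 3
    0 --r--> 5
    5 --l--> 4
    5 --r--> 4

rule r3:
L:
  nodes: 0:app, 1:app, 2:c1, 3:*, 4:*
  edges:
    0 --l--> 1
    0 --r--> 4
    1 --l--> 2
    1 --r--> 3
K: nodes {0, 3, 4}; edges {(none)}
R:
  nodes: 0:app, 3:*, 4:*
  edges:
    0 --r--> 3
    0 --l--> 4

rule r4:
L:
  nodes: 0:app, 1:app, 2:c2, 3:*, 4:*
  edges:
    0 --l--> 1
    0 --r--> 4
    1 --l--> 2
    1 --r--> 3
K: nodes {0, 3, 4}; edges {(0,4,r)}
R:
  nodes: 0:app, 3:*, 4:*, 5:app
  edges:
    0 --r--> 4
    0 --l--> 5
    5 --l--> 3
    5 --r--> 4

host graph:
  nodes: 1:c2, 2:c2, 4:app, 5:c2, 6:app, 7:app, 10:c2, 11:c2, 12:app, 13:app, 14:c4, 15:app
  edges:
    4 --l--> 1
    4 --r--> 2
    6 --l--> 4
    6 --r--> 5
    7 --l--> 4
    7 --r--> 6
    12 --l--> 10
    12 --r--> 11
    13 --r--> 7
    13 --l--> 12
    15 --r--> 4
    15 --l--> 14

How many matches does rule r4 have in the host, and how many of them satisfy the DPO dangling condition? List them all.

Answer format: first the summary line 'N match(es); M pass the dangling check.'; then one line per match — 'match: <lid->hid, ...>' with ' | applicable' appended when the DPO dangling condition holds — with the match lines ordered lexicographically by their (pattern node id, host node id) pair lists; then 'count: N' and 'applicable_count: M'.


3 match(es); 1 pass the dangling check.
match: 0->6, 1->4, 2->1, 3->2, 4->5
match: 0->7, 1->4, 2->1, 3->2, 4->6
match: 0->13, 1->12, 2->10, 3->11, 4->7 | applicable
count: 3
applicable_count: 1


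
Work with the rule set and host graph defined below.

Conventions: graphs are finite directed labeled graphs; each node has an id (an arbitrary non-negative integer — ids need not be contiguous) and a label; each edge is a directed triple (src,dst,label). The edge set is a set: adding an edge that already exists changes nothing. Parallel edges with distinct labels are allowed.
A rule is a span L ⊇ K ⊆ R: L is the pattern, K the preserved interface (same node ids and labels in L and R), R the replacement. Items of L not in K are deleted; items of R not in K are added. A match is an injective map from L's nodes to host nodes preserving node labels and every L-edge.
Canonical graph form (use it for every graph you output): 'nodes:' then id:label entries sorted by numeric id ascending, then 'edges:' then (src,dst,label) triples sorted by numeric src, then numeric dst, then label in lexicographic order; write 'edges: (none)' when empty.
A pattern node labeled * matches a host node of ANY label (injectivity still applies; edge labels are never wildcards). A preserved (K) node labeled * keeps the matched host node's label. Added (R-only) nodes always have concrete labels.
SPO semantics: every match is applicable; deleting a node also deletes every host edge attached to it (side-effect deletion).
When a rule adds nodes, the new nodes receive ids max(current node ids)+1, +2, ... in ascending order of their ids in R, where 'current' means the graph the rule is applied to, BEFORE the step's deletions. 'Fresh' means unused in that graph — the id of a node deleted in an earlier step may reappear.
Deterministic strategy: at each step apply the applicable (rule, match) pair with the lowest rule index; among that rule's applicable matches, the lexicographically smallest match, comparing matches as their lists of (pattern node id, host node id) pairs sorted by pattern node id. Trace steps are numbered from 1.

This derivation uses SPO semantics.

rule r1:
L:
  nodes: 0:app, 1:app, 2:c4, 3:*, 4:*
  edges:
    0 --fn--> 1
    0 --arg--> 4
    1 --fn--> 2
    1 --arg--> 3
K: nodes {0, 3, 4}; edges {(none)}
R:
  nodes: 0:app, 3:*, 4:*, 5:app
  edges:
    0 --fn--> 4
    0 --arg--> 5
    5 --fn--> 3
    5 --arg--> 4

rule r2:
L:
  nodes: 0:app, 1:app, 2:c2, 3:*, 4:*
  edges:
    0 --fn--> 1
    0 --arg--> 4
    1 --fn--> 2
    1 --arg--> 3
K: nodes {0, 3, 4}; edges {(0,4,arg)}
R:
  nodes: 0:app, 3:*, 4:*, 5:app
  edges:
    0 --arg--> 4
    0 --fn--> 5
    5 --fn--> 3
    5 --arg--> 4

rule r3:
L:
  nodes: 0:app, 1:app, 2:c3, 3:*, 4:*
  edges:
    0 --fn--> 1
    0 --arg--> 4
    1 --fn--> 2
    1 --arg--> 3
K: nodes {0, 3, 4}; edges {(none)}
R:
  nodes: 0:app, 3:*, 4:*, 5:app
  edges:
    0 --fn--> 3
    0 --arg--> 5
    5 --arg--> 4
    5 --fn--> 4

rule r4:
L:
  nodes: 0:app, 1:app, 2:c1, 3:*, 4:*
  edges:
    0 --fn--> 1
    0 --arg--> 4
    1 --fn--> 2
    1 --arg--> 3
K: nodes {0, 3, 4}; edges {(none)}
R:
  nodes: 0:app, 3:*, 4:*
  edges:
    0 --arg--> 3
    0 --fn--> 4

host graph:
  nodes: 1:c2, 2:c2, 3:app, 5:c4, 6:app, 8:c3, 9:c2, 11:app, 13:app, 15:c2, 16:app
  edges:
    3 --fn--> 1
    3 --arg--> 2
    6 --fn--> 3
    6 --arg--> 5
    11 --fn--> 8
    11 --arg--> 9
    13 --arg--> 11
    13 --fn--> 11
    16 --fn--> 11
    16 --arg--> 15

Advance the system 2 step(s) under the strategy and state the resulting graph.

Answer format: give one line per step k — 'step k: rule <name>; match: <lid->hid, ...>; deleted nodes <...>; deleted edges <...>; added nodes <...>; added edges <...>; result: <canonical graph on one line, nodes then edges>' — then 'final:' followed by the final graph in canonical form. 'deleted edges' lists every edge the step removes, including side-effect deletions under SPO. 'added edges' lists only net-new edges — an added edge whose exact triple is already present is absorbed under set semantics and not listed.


step 1: rule r2; match: 0->6, 1->3, 2->1, 3->2, 4->5; deleted nodes 1, 3; deleted edges (3,1,fn); (3,2,arg); (6,3,fn); added nodes 17; added edges (6,17,fn); (17,2,fn); (17,5,arg); result: nodes: 2:c2, 5:c4, 6:app, 8:c3, 9:c2, 11:app, 13:app, 15:c2, 16:app, 17:app edges: (6,5,arg); (6,17,fn); (11,8,fn); (11,9,arg); (13,11,arg); (13,11,fn); (16,11,fn); (16,15,arg); (17,2,fn); (17,5,arg)
step 2: rule r3; match: 0->16, 1->11, 2->8, 3->9, 4->15; deleted nodes 8, 11; deleted edges (11,8,fn); (11,9,arg); (13,11,arg); (13,11,fn); (16,11,fn); (16,15,arg); added nodes 18; added edges (16,9,fn); (16,18,arg); (18,15,arg); (18,15,fn); result: nodes: 2:c2, 5:c4, 6:app, 9:c2, 13:app, 15:c2, 16:app, 17:app, 18:app edges: (6,5,arg); (6,17,fn); (16,9,fn); (16,18,arg); (17,2,fn); (17,5,arg); (18,15,arg); (18,15,fn)
final:
nodes: 2:c2, 5:c4, 6:app, 9:c2, 13:app, 15:c2, 16:app, 17:app, 18:app
edges: (6,5,arg); (6,17,fn); (16,9,fn); (16,18,arg); (17,2,fn); (17,5,arg); (18,15,arg); (18,15,fn)
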